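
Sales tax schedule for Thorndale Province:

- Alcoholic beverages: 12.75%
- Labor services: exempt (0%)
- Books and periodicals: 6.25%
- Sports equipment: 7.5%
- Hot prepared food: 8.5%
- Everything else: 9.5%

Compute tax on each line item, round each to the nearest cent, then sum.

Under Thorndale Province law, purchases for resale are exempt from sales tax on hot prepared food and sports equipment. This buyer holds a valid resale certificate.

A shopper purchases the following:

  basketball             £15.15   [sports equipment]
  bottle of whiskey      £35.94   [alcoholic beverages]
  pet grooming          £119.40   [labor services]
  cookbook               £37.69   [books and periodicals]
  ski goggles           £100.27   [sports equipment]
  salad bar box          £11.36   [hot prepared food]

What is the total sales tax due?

£6.94

Basketball £15.15: sports equipment, buyer-exempt → 0% → £0.00
Bottle of whiskey £35.94: alcoholic beverages → 12.75% → £4.58
Pet grooming £119.40: labor services → 0% → £0.00
Cookbook £37.69: books and periodicals → 6.25% → £2.36
Ski goggles £100.27: sports equipment, buyer-exempt → 0% → £0.00
Salad bar box £11.36: hot prepared food, buyer-exempt → 0% → £0.00
Total tax = £4.58 + £2.36 = £6.94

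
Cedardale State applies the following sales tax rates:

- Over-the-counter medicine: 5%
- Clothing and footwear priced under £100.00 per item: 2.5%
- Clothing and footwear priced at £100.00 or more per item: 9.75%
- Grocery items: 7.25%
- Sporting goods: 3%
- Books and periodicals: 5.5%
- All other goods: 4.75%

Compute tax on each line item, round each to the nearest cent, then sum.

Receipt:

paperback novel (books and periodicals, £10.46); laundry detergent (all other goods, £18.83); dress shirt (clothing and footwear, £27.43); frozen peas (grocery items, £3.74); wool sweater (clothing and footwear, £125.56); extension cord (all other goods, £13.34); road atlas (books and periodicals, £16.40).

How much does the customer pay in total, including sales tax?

Paperback novel £10.46: books and periodicals → 5.5% → £0.58
Laundry detergent £18.83: all other goods → 4.75% → £0.89
Dress shirt £27.43: clothing and footwear, under £100.00 → 2.5% → £0.69
Frozen peas £3.74: grocery items → 7.25% → £0.27
Wool sweater £125.56: clothing and footwear, £100.00 or more → 9.75% → £12.24
Extension cord £13.34: all other goods → 4.75% → £0.63
Road atlas £16.40: books and periodicals → 5.5% → £0.90
Subtotal = £215.76; tax = £16.20; total due = £231.96

£231.96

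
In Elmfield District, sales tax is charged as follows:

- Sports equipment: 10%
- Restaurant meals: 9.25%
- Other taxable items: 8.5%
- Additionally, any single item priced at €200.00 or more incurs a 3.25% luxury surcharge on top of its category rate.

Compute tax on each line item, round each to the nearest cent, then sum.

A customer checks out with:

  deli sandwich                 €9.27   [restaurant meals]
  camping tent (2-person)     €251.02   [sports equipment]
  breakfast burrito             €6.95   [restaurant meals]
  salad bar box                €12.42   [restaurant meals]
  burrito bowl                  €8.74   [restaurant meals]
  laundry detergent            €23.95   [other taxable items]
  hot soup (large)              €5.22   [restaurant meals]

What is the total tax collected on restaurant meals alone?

Deli sandwich €9.27: restaurant meals → 9.25% → €0.86
Breakfast burrito €6.95: restaurant meals → 9.25% → €0.64
Salad bar box €12.42: restaurant meals → 9.25% → €1.15
Burrito bowl €8.74: restaurant meals → 9.25% → €0.81
Hot soup (large) €5.22: restaurant meals → 9.25% → €0.48
Tax on restaurant meals = €0.86 + €0.64 + €1.15 + €0.81 + €0.48 = €3.94

€3.94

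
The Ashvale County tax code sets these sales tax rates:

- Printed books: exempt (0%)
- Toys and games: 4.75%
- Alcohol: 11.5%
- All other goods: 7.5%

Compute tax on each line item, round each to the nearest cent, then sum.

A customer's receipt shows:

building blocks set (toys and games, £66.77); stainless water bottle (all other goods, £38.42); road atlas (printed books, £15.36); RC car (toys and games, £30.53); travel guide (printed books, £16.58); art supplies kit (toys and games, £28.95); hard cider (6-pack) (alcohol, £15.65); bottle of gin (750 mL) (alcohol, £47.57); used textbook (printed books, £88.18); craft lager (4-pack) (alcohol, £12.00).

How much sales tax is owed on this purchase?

Building blocks set £66.77: toys and games → 4.75% → £3.17
Stainless water bottle £38.42: all other goods → 7.5% → £2.88
Road atlas £15.36: printed books → 0% → £0.00
RC car £30.53: toys and games → 4.75% → £1.45
Travel guide £16.58: printed books → 0% → £0.00
Art supplies kit £28.95: toys and games → 4.75% → £1.38
Hard cider (6-pack) £15.65: alcohol → 11.5% → £1.80
Bottle of gin (750 mL) £47.57: alcohol → 11.5% → £5.47
Used textbook £88.18: printed books → 0% → £0.00
Craft lager (4-pack) £12.00: alcohol → 11.5% → £1.38
Total tax = £3.17 + £2.88 + £1.45 + £1.38 + £1.80 + £5.47 + £1.38 = £17.53

£17.53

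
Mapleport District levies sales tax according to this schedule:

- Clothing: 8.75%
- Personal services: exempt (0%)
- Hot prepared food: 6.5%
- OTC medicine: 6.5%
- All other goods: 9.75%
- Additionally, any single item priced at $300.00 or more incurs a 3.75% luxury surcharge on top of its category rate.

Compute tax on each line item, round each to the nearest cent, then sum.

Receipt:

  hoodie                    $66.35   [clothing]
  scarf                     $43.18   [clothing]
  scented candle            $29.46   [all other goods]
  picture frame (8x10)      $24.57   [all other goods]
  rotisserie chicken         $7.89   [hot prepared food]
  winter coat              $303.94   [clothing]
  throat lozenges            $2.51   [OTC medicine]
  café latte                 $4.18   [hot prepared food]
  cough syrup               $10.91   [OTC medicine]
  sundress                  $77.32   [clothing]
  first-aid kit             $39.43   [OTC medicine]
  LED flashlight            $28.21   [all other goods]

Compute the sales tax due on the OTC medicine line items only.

Throat lozenges $2.51: OTC medicine → 6.5% → $0.16
Cough syrup $10.91: OTC medicine → 6.5% → $0.71
First-aid kit $39.43: OTC medicine → 6.5% → $2.56
Tax on OTC medicine = $0.16 + $0.71 + $2.56 = $3.43

$3.43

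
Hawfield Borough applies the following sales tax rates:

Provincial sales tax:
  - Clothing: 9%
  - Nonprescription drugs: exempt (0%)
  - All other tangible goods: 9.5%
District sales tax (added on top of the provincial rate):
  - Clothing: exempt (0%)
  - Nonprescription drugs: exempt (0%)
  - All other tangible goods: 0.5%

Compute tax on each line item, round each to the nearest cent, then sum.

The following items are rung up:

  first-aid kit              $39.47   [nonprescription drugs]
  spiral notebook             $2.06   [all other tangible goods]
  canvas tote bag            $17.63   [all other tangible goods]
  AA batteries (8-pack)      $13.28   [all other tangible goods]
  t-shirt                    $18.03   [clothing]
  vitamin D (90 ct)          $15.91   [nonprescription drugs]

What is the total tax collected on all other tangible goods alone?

Spiral notebook $2.06: all other tangible goods → 9.5% + 0.5% district = 10% → $0.21
Canvas tote bag $17.63: all other tangible goods → 9.5% + 0.5% district = 10% → $1.76
AA batteries (8-pack) $13.28: all other tangible goods → 9.5% + 0.5% district = 10% → $1.33
Tax on all other tangible goods = $0.21 + $1.76 + $1.33 = $3.30

$3.30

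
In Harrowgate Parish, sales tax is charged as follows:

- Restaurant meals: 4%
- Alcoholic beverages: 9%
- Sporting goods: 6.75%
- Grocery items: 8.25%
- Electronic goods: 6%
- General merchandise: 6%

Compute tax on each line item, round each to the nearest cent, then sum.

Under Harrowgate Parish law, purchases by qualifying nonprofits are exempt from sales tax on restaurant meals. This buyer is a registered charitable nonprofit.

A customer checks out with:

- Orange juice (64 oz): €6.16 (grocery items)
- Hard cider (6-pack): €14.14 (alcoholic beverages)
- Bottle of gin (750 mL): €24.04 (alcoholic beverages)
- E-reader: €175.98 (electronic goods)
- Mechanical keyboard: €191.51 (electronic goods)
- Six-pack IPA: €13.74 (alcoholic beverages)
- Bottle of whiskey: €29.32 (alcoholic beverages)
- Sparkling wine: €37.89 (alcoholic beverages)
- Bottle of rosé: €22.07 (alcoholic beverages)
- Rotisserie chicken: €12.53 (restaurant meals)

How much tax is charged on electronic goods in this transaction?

E-reader €175.98: electronic goods → 6% → €10.56
Mechanical keyboard €191.51: electronic goods → 6% → €11.49
Tax on electronic goods = €10.56 + €11.49 = €22.05

€22.05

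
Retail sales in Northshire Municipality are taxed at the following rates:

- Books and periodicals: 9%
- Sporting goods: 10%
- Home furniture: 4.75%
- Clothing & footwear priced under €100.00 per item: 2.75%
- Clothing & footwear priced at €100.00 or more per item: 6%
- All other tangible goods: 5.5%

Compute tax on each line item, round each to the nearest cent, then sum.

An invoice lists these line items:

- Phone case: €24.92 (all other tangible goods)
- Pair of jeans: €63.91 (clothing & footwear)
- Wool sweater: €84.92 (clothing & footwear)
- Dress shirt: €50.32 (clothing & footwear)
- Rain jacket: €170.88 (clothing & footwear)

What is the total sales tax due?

Phone case €24.92: all other tangible goods → 5.5% → €1.37
Pair of jeans €63.91: clothing & footwear, under €100.00 → 2.75% → €1.76
Wool sweater €84.92: clothing & footwear, under €100.00 → 2.75% → €2.34
Dress shirt €50.32: clothing & footwear, under €100.00 → 2.75% → €1.38
Rain jacket €170.88: clothing & footwear, €100.00 or more → 6% → €10.25
Total tax = €1.37 + €1.76 + €2.34 + €1.38 + €10.25 = €17.10

€17.10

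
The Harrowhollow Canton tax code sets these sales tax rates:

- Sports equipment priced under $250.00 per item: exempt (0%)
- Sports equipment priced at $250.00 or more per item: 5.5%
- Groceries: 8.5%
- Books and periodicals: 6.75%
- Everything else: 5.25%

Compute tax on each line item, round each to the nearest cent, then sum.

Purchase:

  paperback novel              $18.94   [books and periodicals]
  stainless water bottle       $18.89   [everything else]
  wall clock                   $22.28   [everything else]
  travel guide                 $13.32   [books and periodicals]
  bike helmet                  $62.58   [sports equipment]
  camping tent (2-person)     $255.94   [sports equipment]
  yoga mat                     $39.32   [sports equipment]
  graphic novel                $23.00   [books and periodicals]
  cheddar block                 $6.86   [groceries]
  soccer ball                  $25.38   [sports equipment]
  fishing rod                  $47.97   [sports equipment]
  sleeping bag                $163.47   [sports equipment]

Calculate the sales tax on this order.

$20.55

Paperback novel $18.94: books and periodicals → 6.75% → $1.28
Stainless water bottle $18.89: everything else → 5.25% → $0.99
Wall clock $22.28: everything else → 5.25% → $1.17
Travel guide $13.32: books and periodicals → 6.75% → $0.90
Bike helmet $62.58: sports equipment, under $250.00 → 0% → $0.00
Camping tent (2-person) $255.94: sports equipment, $250.00 or more → 5.5% → $14.08
Yoga mat $39.32: sports equipment, under $250.00 → 0% → $0.00
Graphic novel $23.00: books and periodicals → 6.75% → $1.55
Cheddar block $6.86: groceries → 8.5% → $0.58
Soccer ball $25.38: sports equipment, under $250.00 → 0% → $0.00
Fishing rod $47.97: sports equipment, under $250.00 → 0% → $0.00
Sleeping bag $163.47: sports equipment, under $250.00 → 0% → $0.00
Total tax = $1.28 + $0.99 + $1.17 + $0.90 + $14.08 + $1.55 + $0.58 = $20.55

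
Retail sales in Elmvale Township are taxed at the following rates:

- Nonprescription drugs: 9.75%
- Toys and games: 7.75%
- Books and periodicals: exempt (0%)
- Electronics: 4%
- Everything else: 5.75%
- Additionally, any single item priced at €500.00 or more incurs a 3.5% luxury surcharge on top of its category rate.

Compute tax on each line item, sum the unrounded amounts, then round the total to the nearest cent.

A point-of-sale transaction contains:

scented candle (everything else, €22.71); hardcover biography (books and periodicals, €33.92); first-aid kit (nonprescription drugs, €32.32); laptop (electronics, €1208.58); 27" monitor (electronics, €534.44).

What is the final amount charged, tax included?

€1967.15

Scented candle €22.71: everything else → 5.75% → €1.305825
Hardcover biography €33.92: books and periodicals → 0% → €0.00
First-aid kit €32.32: nonprescription drugs → 9.75% → €3.1512
Laptop €1208.58: electronics → 4% + 3.5% surcharge = 7.5% → €90.6435
27" monitor €534.44: electronics → 4% + 3.5% surcharge = 7.5% → €40.083
Subtotal = €1831.97; unrounded tax = €135.183525 → €135.18; total due = €1967.15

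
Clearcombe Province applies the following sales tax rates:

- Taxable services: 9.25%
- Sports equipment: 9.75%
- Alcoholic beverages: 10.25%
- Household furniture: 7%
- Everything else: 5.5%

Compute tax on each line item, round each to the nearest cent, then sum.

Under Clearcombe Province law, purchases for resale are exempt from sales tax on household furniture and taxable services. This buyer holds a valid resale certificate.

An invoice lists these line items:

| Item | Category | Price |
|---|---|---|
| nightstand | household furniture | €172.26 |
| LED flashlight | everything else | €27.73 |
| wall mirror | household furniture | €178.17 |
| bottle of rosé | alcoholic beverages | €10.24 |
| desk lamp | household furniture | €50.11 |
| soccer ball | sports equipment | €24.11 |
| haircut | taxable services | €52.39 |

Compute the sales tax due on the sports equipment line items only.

€2.35

Soccer ball €24.11: sports equipment → 9.75% → €2.35
Tax on sports equipment = €2.35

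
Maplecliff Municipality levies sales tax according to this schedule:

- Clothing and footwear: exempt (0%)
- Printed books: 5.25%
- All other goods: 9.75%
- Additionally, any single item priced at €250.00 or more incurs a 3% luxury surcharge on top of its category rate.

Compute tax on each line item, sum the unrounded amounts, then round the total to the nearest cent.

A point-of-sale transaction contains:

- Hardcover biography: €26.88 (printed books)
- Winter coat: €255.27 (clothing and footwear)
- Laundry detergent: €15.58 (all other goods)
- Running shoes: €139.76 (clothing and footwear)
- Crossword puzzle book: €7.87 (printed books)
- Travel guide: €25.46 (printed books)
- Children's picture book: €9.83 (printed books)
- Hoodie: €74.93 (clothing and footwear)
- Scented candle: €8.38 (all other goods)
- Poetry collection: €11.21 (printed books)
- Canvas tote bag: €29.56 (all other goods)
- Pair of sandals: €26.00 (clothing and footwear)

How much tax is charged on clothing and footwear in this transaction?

Winter coat €255.27: clothing and footwear → 0% + 3% surcharge = 3% → €7.6581
Running shoes €139.76: clothing and footwear → 0% → €0.00
Hoodie €74.93: clothing and footwear → 0% → €0.00
Pair of sandals €26.00: clothing and footwear → 0% → €0.00
Tax on clothing and footwear: unrounded sum = €7.6581 → €7.66

€7.66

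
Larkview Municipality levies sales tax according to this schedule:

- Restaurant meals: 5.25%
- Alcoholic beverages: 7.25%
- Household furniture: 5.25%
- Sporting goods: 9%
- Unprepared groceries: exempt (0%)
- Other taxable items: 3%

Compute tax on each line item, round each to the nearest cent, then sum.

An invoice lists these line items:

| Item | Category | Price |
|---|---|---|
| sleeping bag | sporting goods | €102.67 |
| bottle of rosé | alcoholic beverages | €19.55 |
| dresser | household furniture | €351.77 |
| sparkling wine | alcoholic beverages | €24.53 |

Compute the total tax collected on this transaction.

Sleeping bag €102.67: sporting goods → 9% → €9.24
Bottle of rosé €19.55: alcoholic beverages → 7.25% → €1.42
Dresser €351.77: household furniture → 5.25% → €18.47
Sparkling wine €24.53: alcoholic beverages → 7.25% → €1.78
Total tax = €9.24 + €1.42 + €18.47 + €1.78 = €30.91

€30.91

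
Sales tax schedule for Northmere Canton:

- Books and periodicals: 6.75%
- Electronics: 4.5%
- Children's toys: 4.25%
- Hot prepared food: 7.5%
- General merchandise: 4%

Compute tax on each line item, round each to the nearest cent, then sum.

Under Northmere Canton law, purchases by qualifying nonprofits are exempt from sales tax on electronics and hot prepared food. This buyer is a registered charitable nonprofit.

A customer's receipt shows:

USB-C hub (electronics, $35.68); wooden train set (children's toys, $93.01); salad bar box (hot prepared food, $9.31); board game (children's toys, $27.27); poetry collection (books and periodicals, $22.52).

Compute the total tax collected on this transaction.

USB-C hub $35.68: electronics, buyer-exempt → 0% → $0.00
Wooden train set $93.01: children's toys → 4.25% → $3.95
Salad bar box $9.31: hot prepared food, buyer-exempt → 0% → $0.00
Board game $27.27: children's toys → 4.25% → $1.16
Poetry collection $22.52: books and periodicals → 6.75% → $1.52
Total tax = $3.95 + $1.16 + $1.52 = $6.63

$6.63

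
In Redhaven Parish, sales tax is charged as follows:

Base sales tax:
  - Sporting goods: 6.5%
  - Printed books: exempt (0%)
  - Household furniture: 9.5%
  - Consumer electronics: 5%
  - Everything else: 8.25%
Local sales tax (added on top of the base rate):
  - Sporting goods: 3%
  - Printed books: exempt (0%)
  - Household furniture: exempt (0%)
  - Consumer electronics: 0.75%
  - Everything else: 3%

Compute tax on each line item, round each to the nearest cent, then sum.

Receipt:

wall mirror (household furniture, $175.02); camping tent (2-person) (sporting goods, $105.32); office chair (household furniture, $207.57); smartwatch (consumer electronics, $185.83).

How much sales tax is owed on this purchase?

$57.05

Wall mirror $175.02: household furniture → 9.5% + 0% local = 9.5% → $16.63
Camping tent (2-person) $105.32: sporting goods → 6.5% + 3% local = 9.5% → $10.01
Office chair $207.57: household furniture → 9.5% + 0% local = 9.5% → $19.72
Smartwatch $185.83: consumer electronics → 5% + 0.75% local = 5.75% → $10.69
Total tax = $16.63 + $10.01 + $19.72 + $10.69 = $57.05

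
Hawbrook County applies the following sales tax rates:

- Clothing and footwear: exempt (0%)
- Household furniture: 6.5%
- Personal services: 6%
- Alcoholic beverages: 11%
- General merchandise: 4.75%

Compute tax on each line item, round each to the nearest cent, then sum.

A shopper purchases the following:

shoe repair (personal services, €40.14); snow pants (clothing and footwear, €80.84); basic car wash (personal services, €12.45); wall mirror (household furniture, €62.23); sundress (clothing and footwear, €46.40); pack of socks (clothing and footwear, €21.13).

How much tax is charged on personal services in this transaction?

€3.16

Shoe repair €40.14: personal services → 6% → €2.41
Basic car wash €12.45: personal services → 6% → €0.75
Tax on personal services = €2.41 + €0.75 = €3.16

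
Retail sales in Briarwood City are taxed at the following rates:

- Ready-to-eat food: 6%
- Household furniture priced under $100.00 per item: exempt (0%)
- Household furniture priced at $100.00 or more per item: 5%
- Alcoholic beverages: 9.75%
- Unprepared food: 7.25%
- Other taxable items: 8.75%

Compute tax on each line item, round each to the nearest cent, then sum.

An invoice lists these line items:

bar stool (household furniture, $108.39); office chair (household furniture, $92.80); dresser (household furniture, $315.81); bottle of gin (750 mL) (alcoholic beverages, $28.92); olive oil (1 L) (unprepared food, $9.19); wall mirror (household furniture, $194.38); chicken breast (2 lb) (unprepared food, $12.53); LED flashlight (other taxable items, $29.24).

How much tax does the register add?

$37.89

Bar stool $108.39: household furniture, $100.00 or more → 5% → $5.42
Office chair $92.80: household furniture, under $100.00 → 0% → $0.00
Dresser $315.81: household furniture, $100.00 or more → 5% → $15.79
Bottle of gin (750 mL) $28.92: alcoholic beverages → 9.75% → $2.82
Olive oil (1 L) $9.19: unprepared food → 7.25% → $0.67
Wall mirror $194.38: household furniture, $100.00 or more → 5% → $9.72
Chicken breast (2 lb) $12.53: unprepared food → 7.25% → $0.91
LED flashlight $29.24: other taxable items → 8.75% → $2.56
Total tax = $5.42 + $15.79 + $2.82 + $0.67 + $9.72 + $0.91 + $2.56 = $37.89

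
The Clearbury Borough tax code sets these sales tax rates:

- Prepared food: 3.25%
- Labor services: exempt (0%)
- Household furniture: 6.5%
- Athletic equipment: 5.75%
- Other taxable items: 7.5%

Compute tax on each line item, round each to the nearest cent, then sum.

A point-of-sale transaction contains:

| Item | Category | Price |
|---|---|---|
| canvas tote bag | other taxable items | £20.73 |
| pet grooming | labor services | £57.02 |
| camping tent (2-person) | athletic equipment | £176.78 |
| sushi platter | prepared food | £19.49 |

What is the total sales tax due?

Canvas tote bag £20.73: other taxable items → 7.5% → £1.55
Pet grooming £57.02: labor services → 0% → £0.00
Camping tent (2-person) £176.78: athletic equipment → 5.75% → £10.16
Sushi platter £19.49: prepared food → 3.25% → £0.63
Total tax = £1.55 + £10.16 + £0.63 = £12.34

£12.34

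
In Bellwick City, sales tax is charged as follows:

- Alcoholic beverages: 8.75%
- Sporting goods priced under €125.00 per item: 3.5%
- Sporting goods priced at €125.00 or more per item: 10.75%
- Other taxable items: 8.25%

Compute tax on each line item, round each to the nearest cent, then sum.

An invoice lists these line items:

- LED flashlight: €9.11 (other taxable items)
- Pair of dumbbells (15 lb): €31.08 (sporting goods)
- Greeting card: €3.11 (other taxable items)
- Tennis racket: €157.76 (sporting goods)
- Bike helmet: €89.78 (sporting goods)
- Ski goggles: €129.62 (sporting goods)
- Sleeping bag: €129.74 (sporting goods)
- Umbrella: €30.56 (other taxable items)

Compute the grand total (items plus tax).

LED flashlight €9.11: other taxable items → 8.25% → €0.75
Pair of dumbbells (15 lb) €31.08: sporting goods, under €125.00 → 3.5% → €1.09
Greeting card €3.11: other taxable items → 8.25% → €0.26
Tennis racket €157.76: sporting goods, €125.00 or more → 10.75% → €16.96
Bike helmet €89.78: sporting goods, under €125.00 → 3.5% → €3.14
Ski goggles €129.62: sporting goods, €125.00 or more → 10.75% → €13.93
Sleeping bag €129.74: sporting goods, €125.00 or more → 10.75% → €13.95
Umbrella €30.56: other taxable items → 8.25% → €2.52
Subtotal = €580.76; tax = €52.60; total due = €633.36

€633.36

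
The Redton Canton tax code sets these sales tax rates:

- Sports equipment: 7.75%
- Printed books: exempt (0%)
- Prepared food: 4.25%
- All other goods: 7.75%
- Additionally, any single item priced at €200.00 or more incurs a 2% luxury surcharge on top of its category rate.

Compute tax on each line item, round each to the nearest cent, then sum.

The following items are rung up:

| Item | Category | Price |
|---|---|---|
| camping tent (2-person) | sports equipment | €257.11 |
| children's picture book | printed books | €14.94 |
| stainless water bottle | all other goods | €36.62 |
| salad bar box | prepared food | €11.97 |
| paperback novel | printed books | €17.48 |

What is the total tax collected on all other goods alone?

€2.84

Stainless water bottle €36.62: all other goods → 7.75% → €2.84
Tax on all other goods = €2.84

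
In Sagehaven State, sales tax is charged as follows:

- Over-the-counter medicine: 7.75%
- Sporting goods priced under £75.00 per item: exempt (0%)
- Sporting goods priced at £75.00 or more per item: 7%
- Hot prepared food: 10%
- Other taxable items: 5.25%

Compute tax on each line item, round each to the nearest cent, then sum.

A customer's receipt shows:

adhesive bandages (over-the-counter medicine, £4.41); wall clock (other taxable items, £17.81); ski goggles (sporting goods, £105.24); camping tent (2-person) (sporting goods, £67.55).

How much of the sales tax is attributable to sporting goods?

Ski goggles £105.24: sporting goods, £75.00 or more → 7% → £7.37
Camping tent (2-person) £67.55: sporting goods, under £75.00 → 0% → £0.00
Tax on sporting goods = £7.37 + £0.00 = £7.37

£7.37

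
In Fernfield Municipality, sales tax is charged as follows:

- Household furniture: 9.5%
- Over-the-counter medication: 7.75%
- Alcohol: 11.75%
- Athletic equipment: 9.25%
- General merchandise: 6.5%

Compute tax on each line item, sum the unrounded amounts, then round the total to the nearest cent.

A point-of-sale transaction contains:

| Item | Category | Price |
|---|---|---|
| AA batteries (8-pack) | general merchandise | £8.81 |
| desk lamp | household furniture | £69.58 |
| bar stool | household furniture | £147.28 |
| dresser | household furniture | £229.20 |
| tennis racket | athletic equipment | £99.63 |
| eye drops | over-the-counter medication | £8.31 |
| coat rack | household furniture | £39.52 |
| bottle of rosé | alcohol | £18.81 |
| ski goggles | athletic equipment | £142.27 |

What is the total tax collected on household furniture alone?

Desk lamp £69.58: household furniture → 9.5% → £6.6101
Bar stool £147.28: household furniture → 9.5% → £13.9916
Dresser £229.20: household furniture → 9.5% → £21.774
Coat rack £39.52: household furniture → 9.5% → £3.7544
Tax on household furniture: unrounded sum = £46.1301 → £46.13

£46.13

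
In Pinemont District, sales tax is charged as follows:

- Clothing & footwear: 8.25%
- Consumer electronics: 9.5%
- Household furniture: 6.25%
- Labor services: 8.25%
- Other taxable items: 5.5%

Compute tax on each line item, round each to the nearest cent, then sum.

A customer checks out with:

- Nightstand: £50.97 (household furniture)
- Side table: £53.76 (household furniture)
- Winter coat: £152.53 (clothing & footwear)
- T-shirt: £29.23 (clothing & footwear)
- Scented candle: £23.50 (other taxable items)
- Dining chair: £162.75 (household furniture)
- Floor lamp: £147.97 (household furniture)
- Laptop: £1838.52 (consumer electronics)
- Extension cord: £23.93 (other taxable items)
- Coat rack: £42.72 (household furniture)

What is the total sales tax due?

£220.90

Nightstand £50.97: household furniture → 6.25% → £3.19
Side table £53.76: household furniture → 6.25% → £3.36
Winter coat £152.53: clothing & footwear → 8.25% → £12.58
T-shirt £29.23: clothing & footwear → 8.25% → £2.41
Scented candle £23.50: other taxable items → 5.5% → £1.29
Dining chair £162.75: household furniture → 6.25% → £10.17
Floor lamp £147.97: household furniture → 6.25% → £9.25
Laptop £1838.52: consumer electronics → 9.5% → £174.66
Extension cord £23.93: other taxable items → 5.5% → £1.32
Coat rack £42.72: household furniture → 6.25% → £2.67
Total tax = £3.19 + £3.36 + £12.58 + £2.41 + £1.29 + £10.17 + £9.25 + £174.66 + £1.32 + £2.67 = £220.90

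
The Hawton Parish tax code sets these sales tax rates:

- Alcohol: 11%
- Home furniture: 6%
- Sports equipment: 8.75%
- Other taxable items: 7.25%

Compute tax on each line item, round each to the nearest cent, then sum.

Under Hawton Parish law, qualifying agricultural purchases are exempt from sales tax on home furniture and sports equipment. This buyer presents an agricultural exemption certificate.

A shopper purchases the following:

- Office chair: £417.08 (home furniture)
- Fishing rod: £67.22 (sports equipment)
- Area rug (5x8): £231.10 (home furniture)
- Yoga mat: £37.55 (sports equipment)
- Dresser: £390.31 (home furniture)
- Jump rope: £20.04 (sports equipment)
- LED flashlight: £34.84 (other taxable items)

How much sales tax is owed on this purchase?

£2.53

Office chair £417.08: home furniture, buyer-exempt → 0% → £0.00
Fishing rod £67.22: sports equipment, buyer-exempt → 0% → £0.00
Area rug (5x8) £231.10: home furniture, buyer-exempt → 0% → £0.00
Yoga mat £37.55: sports equipment, buyer-exempt → 0% → £0.00
Dresser £390.31: home furniture, buyer-exempt → 0% → £0.00
Jump rope £20.04: sports equipment, buyer-exempt → 0% → £0.00
LED flashlight £34.84: other taxable items → 7.25% → £2.53
Total tax = £2.53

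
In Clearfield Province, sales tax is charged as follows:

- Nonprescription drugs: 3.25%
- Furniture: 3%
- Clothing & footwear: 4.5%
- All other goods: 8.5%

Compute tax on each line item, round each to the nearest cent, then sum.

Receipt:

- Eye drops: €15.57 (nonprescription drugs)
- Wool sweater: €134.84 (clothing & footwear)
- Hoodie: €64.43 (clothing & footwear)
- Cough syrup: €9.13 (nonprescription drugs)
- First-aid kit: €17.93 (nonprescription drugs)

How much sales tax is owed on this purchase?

€10.36

Eye drops €15.57: nonprescription drugs → 3.25% → €0.51
Wool sweater €134.84: clothing & footwear → 4.5% → €6.07
Hoodie €64.43: clothing & footwear → 4.5% → €2.90
Cough syrup €9.13: nonprescription drugs → 3.25% → €0.30
First-aid kit €17.93: nonprescription drugs → 3.25% → €0.58
Total tax = €0.51 + €6.07 + €2.90 + €0.30 + €0.58 = €10.36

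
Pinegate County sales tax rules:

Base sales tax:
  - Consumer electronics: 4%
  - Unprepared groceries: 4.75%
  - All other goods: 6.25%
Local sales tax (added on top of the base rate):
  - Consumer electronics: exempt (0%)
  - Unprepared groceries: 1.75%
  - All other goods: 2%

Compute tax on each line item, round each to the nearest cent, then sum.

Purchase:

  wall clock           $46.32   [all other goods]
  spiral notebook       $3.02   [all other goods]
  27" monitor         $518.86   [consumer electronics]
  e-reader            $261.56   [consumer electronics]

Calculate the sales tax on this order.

Wall clock $46.32: all other goods → 6.25% + 2% local = 8.25% → $3.82
Spiral notebook $3.02: all other goods → 6.25% + 2% local = 8.25% → $0.25
27" monitor $518.86: consumer electronics → 4% + 0% local = 4% → $20.75
E-reader $261.56: consumer electronics → 4% + 0% local = 4% → $10.46
Total tax = $3.82 + $0.25 + $20.75 + $10.46 = $35.28

$35.28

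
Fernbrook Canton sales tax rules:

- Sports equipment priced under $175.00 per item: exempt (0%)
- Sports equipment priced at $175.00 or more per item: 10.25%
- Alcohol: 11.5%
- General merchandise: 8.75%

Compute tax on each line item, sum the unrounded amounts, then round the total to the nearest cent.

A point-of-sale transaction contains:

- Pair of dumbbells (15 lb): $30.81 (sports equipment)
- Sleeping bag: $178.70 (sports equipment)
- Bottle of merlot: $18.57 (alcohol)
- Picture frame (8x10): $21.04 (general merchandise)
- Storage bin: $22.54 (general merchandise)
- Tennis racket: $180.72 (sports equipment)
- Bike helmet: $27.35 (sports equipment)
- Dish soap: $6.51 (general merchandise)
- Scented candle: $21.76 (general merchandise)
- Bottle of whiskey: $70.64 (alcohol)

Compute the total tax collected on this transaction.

$53.39

Pair of dumbbells (15 lb) $30.81: sports equipment, under $175.00 → 0% → $0.00
Sleeping bag $178.70: sports equipment, $175.00 or more → 10.25% → $18.31675
Bottle of merlot $18.57: alcohol → 11.5% → $2.13555
Picture frame (8x10) $21.04: general merchandise → 8.75% → $1.841
Storage bin $22.54: general merchandise → 8.75% → $1.97225
Tennis racket $180.72: sports equipment, $175.00 or more → 10.25% → $18.5238
Bike helmet $27.35: sports equipment, under $175.00 → 0% → $0.00
Dish soap $6.51: general merchandise → 8.75% → $0.569625
Scented candle $21.76: general merchandise → 8.75% → $1.904
Bottle of whiskey $70.64: alcohol → 11.5% → $8.1236
Unrounded tax sum = $53.386575 → $53.39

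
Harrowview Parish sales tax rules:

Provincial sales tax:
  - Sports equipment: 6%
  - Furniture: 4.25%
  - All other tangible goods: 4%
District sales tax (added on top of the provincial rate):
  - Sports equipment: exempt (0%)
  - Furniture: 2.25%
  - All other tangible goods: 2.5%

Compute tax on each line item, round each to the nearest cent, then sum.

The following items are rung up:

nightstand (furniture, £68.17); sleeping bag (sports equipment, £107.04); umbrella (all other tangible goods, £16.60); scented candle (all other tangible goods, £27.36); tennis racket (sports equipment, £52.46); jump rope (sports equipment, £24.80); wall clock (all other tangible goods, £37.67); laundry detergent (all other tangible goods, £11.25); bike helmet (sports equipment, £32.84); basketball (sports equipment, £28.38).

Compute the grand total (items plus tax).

Nightstand £68.17: furniture → 4.25% + 2.25% district = 6.5% → £4.43
Sleeping bag £107.04: sports equipment → 6% + 0% district = 6% → £6.42
Umbrella £16.60: all other tangible goods → 4% + 2.5% district = 6.5% → £1.08
Scented candle £27.36: all other tangible goods → 4% + 2.5% district = 6.5% → £1.78
Tennis racket £52.46: sports equipment → 6% + 0% district = 6% → £3.15
Jump rope £24.80: sports equipment → 6% + 0% district = 6% → £1.49
Wall clock £37.67: all other tangible goods → 4% + 2.5% district = 6.5% → £2.45
Laundry detergent £11.25: all other tangible goods → 4% + 2.5% district = 6.5% → £0.73
Bike helmet £32.84: sports equipment → 6% + 0% district = 6% → £1.97
Basketball £28.38: sports equipment → 6% + 0% district = 6% → £1.70
Subtotal = £406.57; tax = £25.20; total due = £431.77

£431.77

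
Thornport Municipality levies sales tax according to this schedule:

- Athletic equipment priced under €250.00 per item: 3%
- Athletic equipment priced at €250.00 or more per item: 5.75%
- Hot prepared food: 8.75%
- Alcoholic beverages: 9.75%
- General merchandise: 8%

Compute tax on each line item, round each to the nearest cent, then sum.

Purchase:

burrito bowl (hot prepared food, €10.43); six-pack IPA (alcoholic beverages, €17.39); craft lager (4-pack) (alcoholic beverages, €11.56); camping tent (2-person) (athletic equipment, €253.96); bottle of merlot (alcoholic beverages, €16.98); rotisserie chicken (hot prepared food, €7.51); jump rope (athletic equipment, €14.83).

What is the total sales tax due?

€21.10

Burrito bowl €10.43: hot prepared food → 8.75% → €0.91
Six-pack IPA €17.39: alcoholic beverages → 9.75% → €1.70
Craft lager (4-pack) €11.56: alcoholic beverages → 9.75% → €1.13
Camping tent (2-person) €253.96: athletic equipment, €250.00 or more → 5.75% → €14.60
Bottle of merlot €16.98: alcoholic beverages → 9.75% → €1.66
Rotisserie chicken €7.51: hot prepared food → 8.75% → €0.66
Jump rope €14.83: athletic equipment, under €250.00 → 3% → €0.44
Total tax = €0.91 + €1.70 + €1.13 + €14.60 + €1.66 + €0.66 + €0.44 = €21.10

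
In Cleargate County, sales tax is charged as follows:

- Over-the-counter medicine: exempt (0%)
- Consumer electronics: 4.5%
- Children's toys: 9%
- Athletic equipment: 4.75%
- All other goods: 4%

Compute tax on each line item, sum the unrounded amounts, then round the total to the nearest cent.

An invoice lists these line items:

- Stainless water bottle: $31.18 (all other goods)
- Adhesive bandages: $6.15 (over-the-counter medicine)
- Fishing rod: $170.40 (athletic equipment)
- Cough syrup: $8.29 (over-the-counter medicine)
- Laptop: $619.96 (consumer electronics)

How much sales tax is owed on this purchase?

Stainless water bottle $31.18: all other goods → 4% → $1.2472
Adhesive bandages $6.15: over-the-counter medicine → 0% → $0.00
Fishing rod $170.40: athletic equipment → 4.75% → $8.094
Cough syrup $8.29: over-the-counter medicine → 0% → $0.00
Laptop $619.96: consumer electronics → 4.5% → $27.8982
Unrounded tax sum = $37.2394 → $37.24

$37.24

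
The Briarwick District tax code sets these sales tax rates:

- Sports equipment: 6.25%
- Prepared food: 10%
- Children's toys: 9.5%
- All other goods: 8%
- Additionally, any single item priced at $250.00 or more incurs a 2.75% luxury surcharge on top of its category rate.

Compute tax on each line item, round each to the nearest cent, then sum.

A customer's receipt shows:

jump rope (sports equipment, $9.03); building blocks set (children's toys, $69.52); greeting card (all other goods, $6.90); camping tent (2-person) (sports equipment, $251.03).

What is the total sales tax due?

Jump rope $9.03: sports equipment → 6.25% → $0.56
Building blocks set $69.52: children's toys → 9.5% → $6.60
Greeting card $6.90: all other goods → 8% → $0.55
Camping tent (2-person) $251.03: sports equipment → 6.25% + 2.75% surcharge = 9% → $22.59
Total tax = $0.56 + $6.60 + $0.55 + $22.59 = $30.30

$30.30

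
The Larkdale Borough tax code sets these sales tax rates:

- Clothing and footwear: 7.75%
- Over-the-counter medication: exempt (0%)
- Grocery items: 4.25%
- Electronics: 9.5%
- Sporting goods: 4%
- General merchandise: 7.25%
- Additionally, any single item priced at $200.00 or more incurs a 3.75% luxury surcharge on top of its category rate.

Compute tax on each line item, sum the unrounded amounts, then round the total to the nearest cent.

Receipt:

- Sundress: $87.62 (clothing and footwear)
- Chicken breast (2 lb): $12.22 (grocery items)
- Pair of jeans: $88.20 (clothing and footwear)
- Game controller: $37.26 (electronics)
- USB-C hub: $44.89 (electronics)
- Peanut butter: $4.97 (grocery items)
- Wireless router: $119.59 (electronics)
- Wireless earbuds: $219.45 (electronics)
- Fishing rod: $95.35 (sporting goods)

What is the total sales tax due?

Sundress $87.62: clothing and footwear → 7.75% → $6.79055
Chicken breast (2 lb) $12.22: grocery items → 4.25% → $0.51935
Pair of jeans $88.20: clothing and footwear → 7.75% → $6.8355
Game controller $37.26: electronics → 9.5% → $3.5397
USB-C hub $44.89: electronics → 9.5% → $4.26455
Peanut butter $4.97: grocery items → 4.25% → $0.211225
Wireless router $119.59: electronics → 9.5% → $11.36105
Wireless earbuds $219.45: electronics → 9.5% + 3.75% surcharge = 13.25% → $29.077125
Fishing rod $95.35: sporting goods → 4% → $3.814
Unrounded tax sum = $66.41305 → $66.41

$66.41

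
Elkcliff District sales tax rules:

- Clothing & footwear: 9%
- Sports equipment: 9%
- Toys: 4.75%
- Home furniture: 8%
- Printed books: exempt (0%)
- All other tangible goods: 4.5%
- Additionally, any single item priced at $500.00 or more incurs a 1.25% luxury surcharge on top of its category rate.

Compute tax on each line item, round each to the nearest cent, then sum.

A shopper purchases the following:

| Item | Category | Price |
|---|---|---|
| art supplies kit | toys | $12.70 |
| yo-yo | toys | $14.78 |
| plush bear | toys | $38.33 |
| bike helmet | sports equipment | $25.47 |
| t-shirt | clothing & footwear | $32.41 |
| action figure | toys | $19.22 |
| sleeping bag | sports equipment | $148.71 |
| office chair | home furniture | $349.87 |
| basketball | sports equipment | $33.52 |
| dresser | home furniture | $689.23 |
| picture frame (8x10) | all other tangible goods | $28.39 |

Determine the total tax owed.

Art supplies kit $12.70: toys → 4.75% → $0.60
Yo-yo $14.78: toys → 4.75% → $0.70
Plush bear $38.33: toys → 4.75% → $1.82
Bike helmet $25.47: sports equipment → 9% → $2.29
T-shirt $32.41: clothing & footwear → 9% → $2.92
Action figure $19.22: toys → 4.75% → $0.91
Sleeping bag $148.71: sports equipment → 9% → $13.38
Office chair $349.87: home furniture → 8% → $27.99
Basketball $33.52: sports equipment → 9% → $3.02
Dresser $689.23: home furniture → 8% + 1.25% surcharge = 9.25% → $63.75
Picture frame (8x10) $28.39: all other tangible goods → 4.5% → $1.28
Total tax = $0.60 + $0.70 + $1.82 + $2.29 + $2.92 + $0.91 + $13.38 + $27.99 + $3.02 + $63.75 + $1.28 = $118.66

$118.66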